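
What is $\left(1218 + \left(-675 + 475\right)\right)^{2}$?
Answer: $1036324$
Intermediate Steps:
$\left(1218 + \left(-675 + 475\right)\right)^{2} = \left(1218 - 200\right)^{2} = 1018^{2} = 1036324$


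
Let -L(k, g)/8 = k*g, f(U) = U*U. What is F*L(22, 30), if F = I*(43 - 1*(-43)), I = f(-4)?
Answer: -7265280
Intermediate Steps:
f(U) = U**2
L(k, g) = -8*g*k (L(k, g) = -8*k*g = -8*g*k)
I = 16 (I = (-4)**2 = 16)
F = 1376 (F = 16*(43 - 1*(-43)) = 16*(43 + 43) = 16*86 = 1376)
F*L(22, 30) = 1376*(-8*30*22) = 1376*(-5280) = -7265280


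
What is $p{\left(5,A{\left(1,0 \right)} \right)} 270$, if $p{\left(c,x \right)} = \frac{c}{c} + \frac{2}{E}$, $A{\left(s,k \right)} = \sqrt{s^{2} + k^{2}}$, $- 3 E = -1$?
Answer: $1890$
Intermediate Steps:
$E = \frac{1}{3}$ ($E = \left(- \frac{1}{3}\right) \left(-1\right) = \frac{1}{3} \approx 0.33333$)
$A{\left(s,k \right)} = \sqrt{k^{2} + s^{2}}$
$p{\left(c,x \right)} = 7$ ($p{\left(c,x \right)} = \frac{c}{c} + 2 \frac{1}{\frac{1}{3}} = 1 + 2 \cdot 3 = 1 + 6 = 7$)
$p{\left(5,A{\left(1,0 \right)} \right)} 270 = 7 \cdot 270 = 1890$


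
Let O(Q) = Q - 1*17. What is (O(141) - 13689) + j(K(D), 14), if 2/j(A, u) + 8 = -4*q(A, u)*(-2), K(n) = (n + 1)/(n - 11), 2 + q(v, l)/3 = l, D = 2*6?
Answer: -1899099/140 ≈ -13565.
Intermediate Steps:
D = 12
q(v, l) = -6 + 3*l
K(n) = (1 + n)/(-11 + n)
j(A, u) = 2/(-56 + 24*u) (j(A, u) = 2/(-8 - 4*(-6 + 3*u)*(-2)) = 2/(-8 + (24 - 12*u)*(-2)) = 2/(-8 + (-48 + 24*u)) = 2/(-56 + 24*u))
O(Q) = -17 + Q (O(Q) = Q - 17 = -17 + Q)
(O(141) - 13689) + j(K(D), 14) = ((-17 + 141) - 13689) + 1/(4*(-7 + 3*14)) = (124 - 13689) + 1/(4*(-7 + 42)) = -13565 + (¼)/35 = -13565 + (¼)*(1/35) = -13565 + 1/140 = -1899099/140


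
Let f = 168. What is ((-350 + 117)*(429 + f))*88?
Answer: -12240888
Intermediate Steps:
((-350 + 117)*(429 + f))*88 = ((-350 + 117)*(429 + 168))*88 = -233*597*88 = -139101*88 = -12240888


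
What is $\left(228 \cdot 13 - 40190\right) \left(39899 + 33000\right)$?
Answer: $-2713738174$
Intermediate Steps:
$\left(228 \cdot 13 - 40190\right) \left(39899 + 33000\right) = \left(2964 - 40190\right) 72899 = \left(-37226\right) 72899 = -2713738174$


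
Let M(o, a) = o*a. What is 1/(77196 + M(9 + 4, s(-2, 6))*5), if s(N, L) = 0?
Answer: 1/77196 ≈ 1.2954e-5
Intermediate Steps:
M(o, a) = a*o
1/(77196 + M(9 + 4, s(-2, 6))*5) = 1/(77196 + (0*(9 + 4))*5) = 1/(77196 + (0*13)*5) = 1/(77196 + 0*5) = 1/(77196 + 0) = 1/77196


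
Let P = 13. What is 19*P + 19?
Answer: 266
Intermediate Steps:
19*P + 19 = 19*13 + 19 = 247 + 19 = 266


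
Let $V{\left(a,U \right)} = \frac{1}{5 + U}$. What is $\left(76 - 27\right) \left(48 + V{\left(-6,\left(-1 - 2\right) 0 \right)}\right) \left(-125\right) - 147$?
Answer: $-295372$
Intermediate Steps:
$\left(76 - 27\right) \left(48 + V{\left(-6,\left(-1 - 2\right) 0 \right)}\right) \left(-125\right) - 147 = \left(76 - 27\right) \left(48 + \frac{1}{5 + \left(-1 - 2\right) 0}\right) \left(-125\right) - 147 = 49 \left(48 + \frac{1}{5 - 0}\right) \left(-125\right) - 147 = 49 \left(48 + \frac{1}{5 + 0}\right) \left(-125\right) - 147 = 49 \left(48 + \frac{1}{5}\right) \left(-125\right) - 147 = 49 \cdot \frac{241}{5} \left(-125\right) - 147 = \frac{11809}{5} \left(-125\right) - 147 = -295225 - 147 = -295372$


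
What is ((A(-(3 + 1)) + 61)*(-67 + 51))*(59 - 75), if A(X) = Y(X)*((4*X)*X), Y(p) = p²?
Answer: 277760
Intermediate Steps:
A(X) = 4*X⁴ (A(X) = X²*((4*X)*X) = X²*(4*X²) = 4*X⁴)
((A(-(3 + 1)) + 61)*(-67 + 51))*(59 - 75) = ((4*(-(3 + 1))⁴ + 61)*(-67 + 51))*(59 - 75) = ((4*(-1*4)⁴ + 61)*(-16))*(-16) = ((4*(-4)⁴ + 61)*(-16))*(-16) = ((4*256 + 61)*(-16))*(-16) = ((1024 + 61)*(-16))*(-16) = (1085*(-16))*(-16) = -17360*(-16) = 277760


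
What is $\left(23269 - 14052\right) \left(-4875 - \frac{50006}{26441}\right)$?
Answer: $- \frac{1188531053177}{26441} \approx -4.495 \cdot 10^{7}$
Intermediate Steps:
$\left(23269 - 14052\right) \left(-4875 - \frac{50006}{26441}\right) = 9217 \left(-4875 - \frac{50006}{26441}\right) = 9217 \left(- \frac{128949881}{26441}\right) = - \frac{1188531053177}{26441}$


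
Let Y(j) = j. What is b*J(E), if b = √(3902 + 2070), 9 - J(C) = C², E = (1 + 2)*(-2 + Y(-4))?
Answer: -630*√1493 ≈ -24343.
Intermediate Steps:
E = -18 (E = (1 + 2)*(-2 - 4) = 3*(-6) = -18)
J(C) = 9 - C²
b = 2*√1493 (b = √5972 = 2*√1493 ≈ 77.279)
b*J(E) = (2*√1493)*(9 - 1*(-18)²) = (2*√1493)*(9 - 1*324) = (2*√1493)*(9 - 324) = (2*√1493)*(-315) = -630*√1493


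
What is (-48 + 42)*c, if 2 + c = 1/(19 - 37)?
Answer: 37/3 ≈ 12.333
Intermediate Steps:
c = -37/18 (c = -2 + 1/(19 - 37) = -2 + 1/(-18) = -2 - 1/18 = -37/18 ≈ -2.0556)
(-48 + 42)*c = (-48 + 42)*(-37/18) = -6*(-37/18) = 37/3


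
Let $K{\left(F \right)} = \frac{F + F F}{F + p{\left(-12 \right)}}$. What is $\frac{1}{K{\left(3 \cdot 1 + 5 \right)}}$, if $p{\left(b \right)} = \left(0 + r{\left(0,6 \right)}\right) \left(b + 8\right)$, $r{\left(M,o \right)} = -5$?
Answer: $\frac{7}{18} \approx 0.38889$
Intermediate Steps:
$p{\left(b \right)} = -40 - 5 b$ ($p{\left(b \right)} = \left(0 - 5\right) \left(b + 8\right) = - 5 \left(8 + b\right) = -40 - 5 b$)
$K{\left(F \right)} = \frac{F + F^{2}}{20 + F}$ ($K{\left(F \right)} = \frac{F + F F}{F - -20} = \frac{F + F^{2}}{F + \left(-40 + 60\right)} = \frac{F + F^{2}}{F + 20} = \frac{F + F^{2}}{20 + F}$)
$\frac{1}{K{\left(3 \cdot 1 + 5 \right)}} = \frac{1}{\left(3 \cdot 1 + 5\right) \frac{1}{20 + \left(3 \cdot 1 + 5\right)} \left(1 + \left(3 \cdot 1 + 5\right)\right)} = \frac{1}{\left(3 + 5\right) \frac{1}{20 + \left(3 + 5\right)} \left(1 + \left(3 + 5\right)\right)} = \frac{1}{8 \frac{1}{20 + 8} \left(1 + 8\right)} = \frac{1}{8 \cdot \frac{1}{28} \cdot 9} = \frac{1}{\frac{18}{7}} = \frac{7}{18}$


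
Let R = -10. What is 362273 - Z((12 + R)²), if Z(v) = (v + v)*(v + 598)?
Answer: 357457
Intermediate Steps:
Z(v) = 2*v*(598 + v) (Z(v) = (2*v)*(598 + v) = 2*v*(598 + v))
362273 - Z((12 + R)²) = 362273 - 2*(12 - 10)²*(598 + (12 - 10)²) = 362273 - 2*2²*(598 + 2²) = 362273 - 2*4*(598 + 4) = 362273 - 2*4*602 = 362273 - 1*4816 = 362273 - 4816 = 357457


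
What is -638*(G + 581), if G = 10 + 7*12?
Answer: -430650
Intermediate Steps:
G = 94 (G = 10 + 84 = 94)
-638*(G + 581) = -638*(94 + 581) = -638*675 = -430650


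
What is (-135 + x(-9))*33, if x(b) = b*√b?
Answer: -4455 - 891*I ≈ -4455.0 - 891.0*I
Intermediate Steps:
x(b) = b^(3/2)
(-135 + x(-9))*33 = (-135 + (-9)^(3/2))*33 = (-135 - 27*I)*33 = -4455 - 891*I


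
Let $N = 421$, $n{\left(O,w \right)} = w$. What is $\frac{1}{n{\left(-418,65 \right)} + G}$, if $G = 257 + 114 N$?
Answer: $\frac{1}{48316} \approx 2.0697 \cdot 10^{-5}$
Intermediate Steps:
$G = 48251$ ($G = 257 + 114 \cdot 421 = 257 + 47994 = 48251$)
$\frac{1}{n{\left(-418,65 \right)} + G} = \frac{1}{65 + 48251} = \frac{1}{48316}$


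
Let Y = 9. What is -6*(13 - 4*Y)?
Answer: 138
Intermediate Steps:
-6*(13 - 4*Y) = -6*(13 - 4*9) = -6*(13 - 36) = -6*(-23) = 138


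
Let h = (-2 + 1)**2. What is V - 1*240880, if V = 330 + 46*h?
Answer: -240504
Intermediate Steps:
h = 1 (h = (-1)**2 = 1)
V = 376 (V = 330 + 46*1 = 330 + 46 = 376)
V - 1*240880 = 376 - 1*240880 = 376 - 240880 = -240504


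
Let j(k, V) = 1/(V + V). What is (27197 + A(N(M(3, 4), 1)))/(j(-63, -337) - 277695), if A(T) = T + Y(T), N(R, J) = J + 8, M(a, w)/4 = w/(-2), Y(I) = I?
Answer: -18342910/187166431 ≈ -0.098003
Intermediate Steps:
M(a, w) = -2*w (M(a, w) = 4*(w/(-2)) = 4*(w*(-½)) = 4*(-w/2) = -2*w)
N(R, J) = 8 + J
A(T) = 2*T (A(T) = T + T = 2*T)
j(k, V) = 1/(2*V)
(27197 + A(N(M(3, 4), 1)))/(j(-63, -337) - 277695) = (27197 + 2*(8 + 1))/((½)/(-337) - 277695) = (27197 + 2*9)/((½)*(-1/337) - 277695) = (27197 + 18)/(-1/674 - 277695) = 27215/(-187166431/674) = 27215*(-674/187166431) = -18342910/187166431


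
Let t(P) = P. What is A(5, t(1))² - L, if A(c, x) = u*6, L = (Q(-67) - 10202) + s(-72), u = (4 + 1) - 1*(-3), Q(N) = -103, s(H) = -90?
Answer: 12699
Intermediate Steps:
u = 8 (u = 5 + 3 = 8)
L = -10395 (L = (-103 - 10202) - 90 = -10305 - 90 = -10395)
A(c, x) = 48 (A(c, x) = 8*6 = 48)
A(5, t(1))² - L = 48² - 1*(-10395) = 2304 + 10395 = 12699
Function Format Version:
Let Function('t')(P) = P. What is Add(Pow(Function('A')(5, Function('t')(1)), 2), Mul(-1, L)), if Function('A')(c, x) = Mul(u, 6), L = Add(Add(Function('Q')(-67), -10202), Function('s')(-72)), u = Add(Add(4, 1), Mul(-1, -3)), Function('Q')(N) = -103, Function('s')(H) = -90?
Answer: 12699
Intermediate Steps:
u = 8 (u = Add(5, 3) = 8)
L = -10395 (L = Add(Add(-103, -10202), -90) = Add(-10305, -90) = -10395)
Function('A')(c, x) = 48 (Function('A')(c, x) = Mul(8, 6) = 48)
Add(Pow(Function('A')(5, Function('t')(1)), 2), Mul(-1, L)) = Add(Pow(48, 2), Mul(-1, -10395)) = Add(2304, 10395) = 12699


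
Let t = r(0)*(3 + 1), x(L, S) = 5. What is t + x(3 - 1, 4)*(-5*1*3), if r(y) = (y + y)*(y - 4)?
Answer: -75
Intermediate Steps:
r(y) = 2*y*(-4 + y) (r(y) = (2*y)*(-4 + y) = 2*y*(-4 + y))
t = 0 (t = (2*0*(-4 + 0))*(3 + 1) = (2*0*(-4))*4 = 0*4 = 0)
t + x(3 - 1, 4)*(-5*1*3) = 0 + 5*(-5*1*3) = 0 + 5*(-5*3) = 0 + 5*(-15) = 0 - 75 = -75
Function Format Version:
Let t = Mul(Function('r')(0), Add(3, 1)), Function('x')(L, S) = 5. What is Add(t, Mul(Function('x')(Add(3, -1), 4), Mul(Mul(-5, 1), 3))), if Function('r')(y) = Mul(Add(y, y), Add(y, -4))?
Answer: -75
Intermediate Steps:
Function('r')(y) = Mul(2, y, Add(-4, y)) (Function('r')(y) = Mul(Mul(2, y), Add(-4, y)) = Mul(2, y, Add(-4, y)))
t = 0 (t = Mul(Mul(2, 0, Add(-4, 0)), Add(3, 1)) = Mul(Mul(2, 0, -4), 4) = Mul(0, 4) = 0)
Add(t, Mul(Function('x')(Add(3, -1), 4), Mul(Mul(-5, 1), 3))) = Add(0, Mul(5, Mul(Mul(-5, 1), 3))) = Add(0, Mul(5, Mul(-5, 3))) = Add(0, Mul(5, -15)) = Add(0, -75) = -75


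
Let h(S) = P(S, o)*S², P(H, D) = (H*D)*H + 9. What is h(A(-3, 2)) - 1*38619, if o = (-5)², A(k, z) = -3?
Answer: -36513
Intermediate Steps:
o = 25
P(H, D) = 9 + D*H² (P(H, D) = (D*H)*H + 9 = D*H² + 9 = 9 + D*H²)
h(S) = S²*(9 + 25*S²) (h(S) = (9 + 25*S²)*S² = S²*(9 + 25*S²))
h(A(-3, 2)) - 1*38619 = (-3)²*(9 + 25*(-3)²) - 1*38619 = 9*(9 + 25*9) - 38619 = 9*(9 + 225) - 38619 = 9*234 - 38619 = 2106 - 38619 = -36513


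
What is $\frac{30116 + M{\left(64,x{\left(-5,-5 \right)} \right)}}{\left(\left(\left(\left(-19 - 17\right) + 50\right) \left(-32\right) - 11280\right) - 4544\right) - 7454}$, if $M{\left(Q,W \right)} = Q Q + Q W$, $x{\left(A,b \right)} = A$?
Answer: $- \frac{16946}{11863} \approx -1.4285$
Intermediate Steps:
$M{\left(Q,W \right)} = Q^{2} + Q W$
$\frac{30116 + M{\left(64,x{\left(-5,-5 \right)} \right)}}{\left(\left(\left(\left(-19 - 17\right) + 50\right) \left(-32\right) - 11280\right) - 4544\right) - 7454} = \frac{30116 + 64 \left(64 - 5\right)}{\left(\left(\left(\left(-19 - 17\right) + 50\right) \left(-32\right) - 11280\right) - 4544\right) - 7454} = \frac{30116 + 64 \cdot 59}{\left(\left(\left(-36 + 50\right) \left(-32\right) - 11280\right) - 4544\right) - 7454} = \frac{30116 + 3776}{\left(\left(14 \left(-32\right) - 11280\right) - 4544\right) - 7454} = \frac{33892}{\left(\left(-448 - 11280\right) - 4544\right) - 7454} = \frac{33892}{\left(-11728 - 4544\right) - 7454} = \frac{33892}{-16272 - 7454} = \frac{33892}{-23726} = 33892 \left(- \frac{1}{23726}\right) = - \frac{16946}{11863}$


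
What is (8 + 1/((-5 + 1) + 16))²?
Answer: 9409/144 ≈ 65.340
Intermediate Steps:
(8 + 1/((-5 + 1) + 16))² = (8 + 1/(-4 + 16))² = (8 + 1/12)² = (97/12)² = 9409/144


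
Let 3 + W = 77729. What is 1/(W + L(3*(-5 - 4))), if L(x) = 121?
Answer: 1/77847 ≈ 1.2846e-5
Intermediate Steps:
W = 77726 (W = -3 + 77729 = 77726)
1/(W + L(3*(-5 - 4))) = 1/(77726 + 121) = 1/77847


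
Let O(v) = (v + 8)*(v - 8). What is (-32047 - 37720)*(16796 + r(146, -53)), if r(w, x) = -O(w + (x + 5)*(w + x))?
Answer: 1299638094488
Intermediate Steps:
O(v) = (-8 + v)*(8 + v) (O(v) = (8 + v)*(-8 + v) = (-8 + v)*(8 + v))
r(w, x) = 64 - (w + (5 + x)*(w + x))**2 (r(w, x) = -(-64 + (w + (x + 5)*(w + x))**2) = -(-64 + (w + (5 + x)*(w + x))**2) = 64 - (w + (5 + x)*(w + x))**2)
(-32047 - 37720)*(16796 + r(146, -53)) = (-32047 - 37720)*(16796 + (64 - ((-53)**2 + 5*(-53) + 6*146 + 146*(-53))**2)) = -69767*(16796 + (64 - (2809 - 265 + 876 - 7738)**2)) = -69767*(16796 + (64 - 1*(-4318)**2)) = -69767*(16796 + (64 - 1*18645124)) = -69767*(16796 + (64 - 18645124)) = -69767*(16796 - 18645060) = -69767*(-18628264) = 1299638094488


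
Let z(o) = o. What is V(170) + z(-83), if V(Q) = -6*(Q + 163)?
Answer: -2081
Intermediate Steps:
V(Q) = -978 - 6*Q (V(Q) = -6*(163 + Q) = -978 - 6*Q)
V(170) + z(-83) = (-978 - 6*170) - 83 = (-978 - 1020) - 83 = -1998 - 83 = -2081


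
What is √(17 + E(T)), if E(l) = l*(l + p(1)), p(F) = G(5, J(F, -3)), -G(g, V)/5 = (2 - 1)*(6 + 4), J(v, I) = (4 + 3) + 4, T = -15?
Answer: 4*√62 ≈ 31.496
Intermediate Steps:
J(v, I) = 11 (J(v, I) = 7 + 4 = 11)
G(g, V) = -50 (G(g, V) = -5*(2 - 1)*(6 + 4) = -5*10 = -50)
p(F) = -50
E(l) = l*(-50 + l) (E(l) = l*(l - 50) = l*(-50 + l))
√(17 + E(T)) = √(17 - 15*(-50 - 15)) = √(17 - 15*(-65)) = √(17 + 975) = √992 = 4*√62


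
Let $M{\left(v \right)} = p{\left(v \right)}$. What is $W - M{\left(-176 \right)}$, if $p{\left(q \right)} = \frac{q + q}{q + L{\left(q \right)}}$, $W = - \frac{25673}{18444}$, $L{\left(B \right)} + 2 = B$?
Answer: $- \frac{865585}{362732} \approx -2.3863$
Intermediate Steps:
$L{\left(B \right)} = -2 + B$
$W = - \frac{25673}{18444}$ ($W = \left(-25673\right) \frac{1}{18444} = - \frac{25673}{18444} \approx -1.3919$)
$p{\left(q \right)} = \frac{2 q}{-2 + 2 q}$ ($p{\left(q \right)} = \frac{q + q}{q + \left(-2 + q\right)} = \frac{2 q}{-2 + 2 q}$)
$M{\left(v \right)} = \frac{v}{-1 + v}$
$W - M{\left(-176 \right)} = - \frac{25673}{18444} - - \frac{176}{-1 - 176} = - \frac{25673}{18444} - - \frac{176}{-177} = - \frac{25673}{18444} - \left(-176\right) \left(- \frac{1}{177}\right) = - \frac{25673}{18444} - \frac{176}{177} = - \frac{865585}{362732}$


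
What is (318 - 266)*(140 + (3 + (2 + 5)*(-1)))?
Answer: 7072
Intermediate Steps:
(318 - 266)*(140 + (3 + (2 + 5)*(-1))) = 52*(140 + (3 + 7*(-1))) = 52*(140 + (3 - 7)) = 52*(140 - 4) = 52*136 = 7072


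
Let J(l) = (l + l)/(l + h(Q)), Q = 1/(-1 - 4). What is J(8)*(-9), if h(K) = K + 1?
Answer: -180/11 ≈ -16.364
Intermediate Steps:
Q = -⅕ (Q = 1/(-5) = -⅕ ≈ -0.20000)
h(K) = 1 + K
J(l) = 2*l/(⅘ + l) (J(l) = (l + l)/(l + (1 - ⅕)) = (2*l)/(l + ⅘) = (2*l)/(⅘ + l) = 2*l/(⅘ + l))
J(8)*(-9) = (10*8/(4 + 5*8))*(-9) = (10*8/(4 + 40))*(-9) = (10*8/44)*(-9) = (10*8*(1/44))*(-9) = (20/11)*(-9) = -180/11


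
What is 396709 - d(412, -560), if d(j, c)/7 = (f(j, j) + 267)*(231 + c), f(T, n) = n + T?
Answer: 2909282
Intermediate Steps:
f(T, n) = T + n
d(j, c) = 7*(231 + c)*(267 + 2*j) (d(j, c) = 7*(((j + j) + 267)*(231 + c)) = 7*((2*j + 267)*(231 + c)) = 7*((267 + 2*j)*(231 + c)) = 7*((231 + c)*(267 + 2*j)) = 7*(231 + c)*(267 + 2*j))
396709 - d(412, -560) = 396709 - (431739 + 1869*(-560) + 3234*412 + 14*(-560)*412) = 396709 - (431739 - 1046640 + 1332408 - 3230080) = 396709 - 1*(-2512573) = 396709 + 2512573 = 2909282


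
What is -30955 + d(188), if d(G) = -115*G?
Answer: -52575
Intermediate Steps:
-30955 + d(188) = -30955 - 115*188 = -30955 - 21620 = -52575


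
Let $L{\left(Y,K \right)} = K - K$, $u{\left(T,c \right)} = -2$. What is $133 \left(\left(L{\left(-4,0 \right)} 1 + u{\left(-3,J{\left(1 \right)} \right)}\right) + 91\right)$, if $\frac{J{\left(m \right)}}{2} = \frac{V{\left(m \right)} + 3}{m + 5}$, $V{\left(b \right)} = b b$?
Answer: $11837$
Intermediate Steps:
$V{\left(b \right)} = b^{2}$
$J{\left(m \right)} = \frac{2 \left(3 + m^{2}\right)}{5 + m}$ ($J{\left(m \right)} = 2 \frac{m^{2} + 3}{m + 5} = 2 \frac{3 + m^{2}}{5 + m} = \frac{2 \left(3 + m^{2}\right)}{5 + m}$)
$L{\left(Y,K \right)} = 0$
$133 \left(\left(L{\left(-4,0 \right)} 1 + u{\left(-3,J{\left(1 \right)} \right)}\right) + 91\right) = 133 \left(\left(0 \cdot 1 - 2\right) + 91\right) = 133 \left(\left(0 - 2\right) + 91\right) = 133 \left(-2 + 91\right) = 133 \cdot 89 = 11837$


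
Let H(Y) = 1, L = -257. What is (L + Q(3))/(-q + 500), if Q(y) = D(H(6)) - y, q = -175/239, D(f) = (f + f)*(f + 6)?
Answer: -58794/119675 ≈ -0.49128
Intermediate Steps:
D(f) = 2*f*(6 + f) (D(f) = (2*f)*(6 + f) = 2*f*(6 + f))
q = -175/239 (q = -175*1/239 = -175/239 ≈ -0.73222)
Q(y) = 14 - y (Q(y) = 2*1*(6 + 1) - y = 2*1*7 - y = 14 - y)
(L + Q(3))/(-q + 500) = (-257 + (14 - 1*3))/(-1*(-175/239) + 500) = (-257 + (14 - 3))/(175/239 + 500) = (-257 + 11)/(119675/239) = -246*239/119675 = -58794/119675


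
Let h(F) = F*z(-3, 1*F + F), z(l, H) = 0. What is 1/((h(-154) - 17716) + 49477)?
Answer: 1/31761 ≈ 3.1485e-5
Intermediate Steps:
h(F) = 0 (h(F) = F*0 = 0)
1/((h(-154) - 17716) + 49477) = 1/((0 - 17716) + 49477) = 1/(-17716 + 49477) = 1/31761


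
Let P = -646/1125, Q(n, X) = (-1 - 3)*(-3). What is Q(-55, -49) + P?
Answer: 12854/1125 ≈ 11.426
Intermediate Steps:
Q(n, X) = 12 (Q(n, X) = -4*(-3) = 12)
P = -646/1125 (P = -646*1/1125 = -646/1125 ≈ -0.57422)
Q(-55, -49) + P = 12 - 646/1125 = 12854/1125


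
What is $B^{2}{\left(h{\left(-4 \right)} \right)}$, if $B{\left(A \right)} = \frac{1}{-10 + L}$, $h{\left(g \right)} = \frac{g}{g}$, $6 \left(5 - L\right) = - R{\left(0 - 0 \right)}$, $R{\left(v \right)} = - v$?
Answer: $\frac{1}{25} \approx 0.04$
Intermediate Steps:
$L = 5$ ($L = 5 - \frac{\left(-1\right) \left(- (0 - 0)\right)}{6} = 5 - \frac{\left(-1\right) \left(- (0 + 0)\right)}{6} = 5 - \frac{\left(-1\right) \left(\left(-1\right) 0\right)}{6} = 5 - \frac{\left(-1\right) 0}{6} = 5 - 0 = 5 + 0 = 5$)
$h{\left(g \right)} = 1$
$B{\left(A \right)} = - \frac{1}{5}$ ($B{\left(A \right)} = \frac{1}{-10 + 5} = \frac{1}{-5} = - \frac{1}{5}$)
$B^{2}{\left(h{\left(-4 \right)} \right)} = \left(- \frac{1}{5}\right)^{2} = \frac{1}{25}$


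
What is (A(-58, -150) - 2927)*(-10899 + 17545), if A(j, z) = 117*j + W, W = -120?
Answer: -65350118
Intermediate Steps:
A(j, z) = -120 + 117*j (A(j, z) = 117*j - 120 = -120 + 117*j)
(A(-58, -150) - 2927)*(-10899 + 17545) = ((-120 + 117*(-58)) - 2927)*(-10899 + 17545) = ((-120 - 6786) - 2927)*6646 = (-6906 - 2927)*6646 = -9833*6646 = -65350118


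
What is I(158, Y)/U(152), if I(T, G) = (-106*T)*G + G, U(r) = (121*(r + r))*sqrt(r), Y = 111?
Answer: -1858917*sqrt(38)/2795584 ≈ -4.0990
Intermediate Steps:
U(r) = 242*r**(3/2) (U(r) = (121*(2*r))*sqrt(r) = (242*r)*sqrt(r) = 242*r**(3/2))
I(T, G) = G - 106*G*T (I(T, G) = -106*G*T + G = G - 106*G*T)
I(158, Y)/U(152) = (111*(1 - 106*158))/((242*152**(3/2))) = (111*(1 - 16748))/((242*(304*sqrt(38)))) = (111*(-16747))/((73568*sqrt(38))) = -1858917*sqrt(38)/2795584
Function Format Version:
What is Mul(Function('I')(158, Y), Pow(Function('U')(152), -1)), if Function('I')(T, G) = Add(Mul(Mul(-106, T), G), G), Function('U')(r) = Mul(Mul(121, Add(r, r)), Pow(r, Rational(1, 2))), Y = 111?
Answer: Mul(Rational(-1858917, 2795584), Pow(38, Rational(1, 2))) ≈ -4.0990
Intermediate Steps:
Function('U')(r) = Mul(242, Pow(r, Rational(3, 2))) (Function('U')(r) = Mul(Mul(121, Mul(2, r)), Pow(r, Rational(1, 2))) = Mul(Mul(242, r), Pow(r, Rational(1, 2))) = Mul(242, Pow(r, Rational(3, 2))))
Function('I')(T, G) = Add(G, Mul(-106, G, T)) (Function('I')(T, G) = Add(Mul(-106, G, T), G) = Add(G, Mul(-106, G, T)))
Mul(Function('I')(158, Y), Pow(Function('U')(152), -1)) = Mul(Mul(111, Add(1, Mul(-106, 158))), Pow(Mul(242, Pow(152, Rational(3, 2))), -1)) = Mul(Mul(111, Add(1, -16748)), Pow(Mul(242, Mul(304, Pow(38, Rational(1, 2)))), -1)) = Mul(Mul(111, -16747), Pow(Mul(73568, Pow(38, Rational(1, 2))), -1)) = Mul(-1858917, Mul(Rational(1, 2795584), Pow(38, Rational(1, 2)))) = Mul(Rational(-1858917, 2795584), Pow(38, Rational(1, 2)))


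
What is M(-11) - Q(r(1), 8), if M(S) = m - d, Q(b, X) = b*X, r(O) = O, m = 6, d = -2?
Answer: 0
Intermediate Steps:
Q(b, X) = X*b
M(S) = 8 (M(S) = 6 - 1*(-2) = 6 + 2 = 8)
M(-11) - Q(r(1), 8) = 8 - 8 = 0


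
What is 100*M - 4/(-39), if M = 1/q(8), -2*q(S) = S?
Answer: -971/39 ≈ -24.897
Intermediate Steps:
q(S) = -S/2
M = -¼ (M = 1/(-½*8) = 1/(-4) = -¼ ≈ -0.25000)
100*M - 4/(-39) = 100*(-¼) - 4/(-39) = -25 - 4*(-1/39) = -25 + 4/39 = -971/39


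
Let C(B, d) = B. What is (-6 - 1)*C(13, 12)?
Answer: -91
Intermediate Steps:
(-6 - 1)*C(13, 12) = (-6 - 1)*13 = -7*13 = -91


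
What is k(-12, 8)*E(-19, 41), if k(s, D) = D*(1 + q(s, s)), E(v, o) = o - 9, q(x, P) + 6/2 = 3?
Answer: 256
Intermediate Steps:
q(x, P) = 0 (q(x, P) = -3 + 3 = 0)
E(v, o) = -9 + o
k(s, D) = D (k(s, D) = D*(1 + 0) = D*1 = D)
k(-12, 8)*E(-19, 41) = 8*(-9 + 41) = 8*32 = 256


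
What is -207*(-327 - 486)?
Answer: 168291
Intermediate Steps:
-207*(-327 - 486) = -207*(-813) = 168291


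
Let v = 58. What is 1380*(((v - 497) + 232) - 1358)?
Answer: -2159700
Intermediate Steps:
1380*(((v - 497) + 232) - 1358) = 1380*(((58 - 497) + 232) - 1358) = 1380*((-439 + 232) - 1358) = 1380*(-207 - 1358) = 1380*(-1565) = -2159700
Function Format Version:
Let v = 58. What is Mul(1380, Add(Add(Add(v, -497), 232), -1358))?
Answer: -2159700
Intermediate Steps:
Mul(1380, Add(Add(Add(v, -497), 232), -1358)) = Mul(1380, Add(Add(Add(58, -497), 232), -1358)) = Mul(1380, Add(Add(-439, 232), -1358)) = Mul(1380, Add(-207, -1358)) = Mul(1380, -1565) = -2159700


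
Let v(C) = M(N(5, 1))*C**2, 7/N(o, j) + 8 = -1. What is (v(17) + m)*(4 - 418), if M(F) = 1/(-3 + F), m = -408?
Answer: 200583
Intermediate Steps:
N(o, j) = -7/9 (N(o, j) = 7/(-8 - 1) = 7/(-9) = 7*(-1/9) = -7/9)
v(C) = -9*C**2/34 (v(C) = C**2/(-3 - 7/9) = C**2/(-34/9) = -9*C**2/34)
(v(17) + m)*(4 - 418) = (-9/34*17**2 - 408)*(4 - 418) = (-9/34*289 - 408)*(-414) = (-153/2 - 408)*(-414) = -969/2*(-414) = 200583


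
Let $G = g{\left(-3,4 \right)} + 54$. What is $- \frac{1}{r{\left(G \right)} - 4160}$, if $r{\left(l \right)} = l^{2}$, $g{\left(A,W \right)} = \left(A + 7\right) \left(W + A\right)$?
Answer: $\frac{1}{796} \approx 0.0012563$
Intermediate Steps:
$g{\left(A,W \right)} = \left(7 + A\right) \left(A + W\right)$
$G = 58$ ($G = \left(\left(-3\right)^{2} + 7 \left(-3\right) + 7 \cdot 4 - 12\right) + 54 = \left(9 - 21 + 28 - 12\right) + 54 = 4 + 54 = 58$)
$- \frac{1}{r{\left(G \right)} - 4160} = - \frac{1}{58^{2} - 4160} = - \frac{1}{3364 - 4160} = - \frac{1}{-796} = \left(-1\right) \left(- \frac{1}{796}\right) = \frac{1}{796}$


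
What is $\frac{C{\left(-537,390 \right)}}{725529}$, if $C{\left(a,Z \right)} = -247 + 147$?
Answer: $- \frac{100}{725529} \approx -0.00013783$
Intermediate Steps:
$C{\left(a,Z \right)} = -100$
$\frac{C{\left(-537,390 \right)}}{725529} = - \frac{100}{725529}$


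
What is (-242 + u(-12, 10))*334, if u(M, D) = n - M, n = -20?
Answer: -83500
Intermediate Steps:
u(M, D) = -20 - M
(-242 + u(-12, 10))*334 = (-242 + (-20 - 1*(-12)))*334 = (-242 + (-20 + 12))*334 = (-242 - 8)*334 = -250*334 = -83500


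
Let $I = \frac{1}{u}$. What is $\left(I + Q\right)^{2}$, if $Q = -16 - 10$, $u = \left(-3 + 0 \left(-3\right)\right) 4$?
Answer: $\frac{97969}{144} \approx 680.34$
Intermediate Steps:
$u = -12$ ($u = \left(-3 + 0\right) 4 = \left(-3\right) 4 = -12$)
$I = - \frac{1}{12}$ ($I = \frac{1}{-12} = - \frac{1}{12} \approx -0.083333$)
$Q = -26$ ($Q = -16 - 10 = -26$)
$\left(I + Q\right)^{2} = \left(- \frac{1}{12} - 26\right)^{2} = \left(- \frac{313}{12}\right)^{2} = \frac{97969}{144}$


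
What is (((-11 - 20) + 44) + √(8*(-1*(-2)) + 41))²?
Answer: (13 + √57)² ≈ 422.30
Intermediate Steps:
(((-11 - 20) + 44) + √(8*(-1*(-2)) + 41))² = ((-31 + 44) + √(8*2 + 41))² = (13 + √(16 + 41))² = (13 + √57)²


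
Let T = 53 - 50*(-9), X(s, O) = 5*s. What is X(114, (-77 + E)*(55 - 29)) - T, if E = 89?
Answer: 67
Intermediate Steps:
T = 503 (T = 53 + 450 = 503)
X(114, (-77 + E)*(55 - 29)) - T = 5*114 - 1*503 = 570 - 503 = 67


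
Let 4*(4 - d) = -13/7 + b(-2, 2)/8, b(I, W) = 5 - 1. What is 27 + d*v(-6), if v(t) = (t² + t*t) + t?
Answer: 8775/28 ≈ 313.39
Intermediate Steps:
b(I, W) = 4
v(t) = t + 2*t² (v(t) = (t² + t²) + t = 2*t² + t = t + 2*t²)
d = 243/56 (d = 4 - (-13/7 + 4/8)/4 = 4 - (-13*⅐ + 4*(⅛))/4 = 4 - (-13/7 + ½)/4 = 4 - ¼*(-19/14) = 4 + 19/56 = 243/56 ≈ 4.3393)
27 + d*v(-6) = 27 + 243*(-6*(1 + 2*(-6)))/56 = 27 + 243*(-6*(1 - 12))/56 = 27 + 243*(-6*(-11))/56 = 27 + (243/56)*66 = 27 + 8019/28 = 8775/28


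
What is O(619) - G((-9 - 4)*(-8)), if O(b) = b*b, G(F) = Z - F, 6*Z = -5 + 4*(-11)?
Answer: 2299639/6 ≈ 3.8327e+5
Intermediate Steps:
Z = -49/6 (Z = (-5 + 4*(-11))/6 = (-5 - 44)/6 = (1/6)*(-49) = -49/6 ≈ -8.1667)
G(F) = -49/6 - F
O(b) = b**2
O(619) - G((-9 - 4)*(-8)) = 619**2 - (-49/6 - (-9 - 4)*(-8)) = 383161 - (-49/6 - (-13)*(-8)) = 383161 - (-49/6 - 1*104) = 383161 - (-49/6 - 104) = 383161 - 1*(-673/6) = 383161 + 673/6 = 2299639/6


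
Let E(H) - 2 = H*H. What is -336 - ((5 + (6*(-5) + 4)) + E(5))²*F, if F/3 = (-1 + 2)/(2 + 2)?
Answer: -363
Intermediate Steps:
E(H) = 2 + H² (E(H) = 2 + H*H = 2 + H²)
F = ¾ (F = 3*((-1 + 2)/(2 + 2)) = 3*(1/4) = 3*(1*(¼)) = 3*(¼) = ¾ ≈ 0.75000)
-336 - ((5 + (6*(-5) + 4)) + E(5))²*F = -336 - ((5 + (6*(-5) + 4)) + (2 + 5²))²*3/4 = -336 - ((5 + (-30 + 4)) + (2 + 25))²*3/4 = -336 - ((5 - 26) + 27)²*3/4 = -336 - (-21 + 27)²*3/4 = -336 - 6²*3/4 = -336 - 36*3/4 = -336 - 1*27 = -336 - 27 = -363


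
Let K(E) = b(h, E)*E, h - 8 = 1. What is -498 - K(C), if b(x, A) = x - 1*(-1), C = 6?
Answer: -558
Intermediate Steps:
h = 9 (h = 8 + 1 = 9)
b(x, A) = 1 + x (b(x, A) = x + 1 = 1 + x)
K(E) = 10*E (K(E) = (1 + 9)*E = 10*E)
-498 - K(C) = -498 - 10*6 = -498 - 1*60 = -498 - 60 = -558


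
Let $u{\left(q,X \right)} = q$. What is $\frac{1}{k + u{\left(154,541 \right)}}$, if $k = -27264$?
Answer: $- \frac{1}{27110} \approx -3.6887 \cdot 10^{-5}$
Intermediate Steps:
$\frac{1}{k + u{\left(154,541 \right)}} = \frac{1}{-27264 + 154} = \frac{1}{-27110} = - \frac{1}{27110}$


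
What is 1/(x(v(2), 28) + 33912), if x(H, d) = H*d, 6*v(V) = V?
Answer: 3/101764 ≈ 2.9480e-5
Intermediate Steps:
v(V) = V/6
1/(x(v(2), 28) + 33912) = 1/(((⅙)*2)*28 + 33912) = 1/((⅓)*28 + 33912) = 1/(28/3 + 33912) = 1/(101764/3) = 3/101764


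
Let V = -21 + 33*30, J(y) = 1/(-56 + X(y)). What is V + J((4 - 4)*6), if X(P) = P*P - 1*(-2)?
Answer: 52325/54 ≈ 968.98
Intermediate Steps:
X(P) = 2 + P² (X(P) = P² + 2 = 2 + P²)
J(y) = 1/(-54 + y²) (J(y) = 1/(-56 + (2 + y²)) = 1/(-54 + y²))
V = 969 (V = -21 + 990 = 969)
V + J((4 - 4)*6) = 969 + 1/(-54 + ((4 - 4)*6)²) = 969 + 1/(-54 + (0*6)²) = 969 + 1/(-54 + 0²) = 969 + 1/(-54 + 0) = 969 + 1/(-54) = 969 - 1/54 = 52325/54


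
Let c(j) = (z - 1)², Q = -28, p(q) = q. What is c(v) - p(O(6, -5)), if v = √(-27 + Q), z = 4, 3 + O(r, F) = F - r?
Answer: 23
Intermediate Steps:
O(r, F) = -3 + F - r (O(r, F) = -3 + (F - r) = -3 + F - r)
v = I*√55 (v = √(-27 - 28) = √(-55) = I*√55 ≈ 7.4162*I)
c(j) = 9 (c(j) = (4 - 1)² = 3² = 9)
c(v) - p(O(6, -5)) = 9 - (-3 - 5 - 1*6) = 9 - (-3 - 5 - 6) = 9 - 1*(-14) = 9 + 14 = 23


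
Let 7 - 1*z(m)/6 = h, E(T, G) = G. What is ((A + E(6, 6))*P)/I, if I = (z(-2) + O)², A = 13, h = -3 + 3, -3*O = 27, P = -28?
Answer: -532/1089 ≈ -0.48852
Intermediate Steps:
O = -9 (O = -⅓*27 = -9)
h = 0
z(m) = 42 (z(m) = 42 - 6*0 = 42 + 0 = 42)
I = 1089 (I = (42 - 9)² = 33² = 1089)
((A + E(6, 6))*P)/I = ((13 + 6)*(-28))/1089 = (19*(-28))*(1/1089) = -532*1/1089 = -532/1089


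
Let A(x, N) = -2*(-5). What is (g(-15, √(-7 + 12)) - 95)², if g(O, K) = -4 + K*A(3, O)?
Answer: 10301 - 1980*√5 ≈ 5873.6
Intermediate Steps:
A(x, N) = 10
g(O, K) = -4 + 10*K (g(O, K) = -4 + K*10 = -4 + 10*K)
(g(-15, √(-7 + 12)) - 95)² = ((-4 + 10*√(-7 + 12)) - 95)² = ((-4 + 10*√5) - 95)² = (-99 + 10*√5)²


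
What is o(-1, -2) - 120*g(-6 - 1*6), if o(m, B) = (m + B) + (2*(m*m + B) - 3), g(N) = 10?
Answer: -1208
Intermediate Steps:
o(m, B) = -3 + m + 2*m² + 3*B (o(m, B) = (B + m) + (2*(m² + B) - 3) = (B + m) + (2*(B + m²) - 3) = (B + m) + ((2*B + 2*m²) - 3) = (B + m) + (-3 + 2*B + 2*m²) = -3 + m + 2*m² + 3*B)
o(-1, -2) - 120*g(-6 - 1*6) = (-3 - 1 + 2*(-1)² + 3*(-2)) - 120*10 = (-3 - 1 + 2*1 - 6) - 1200 = (-3 - 1 + 2 - 6) - 1200 = -8 - 1200 = -1208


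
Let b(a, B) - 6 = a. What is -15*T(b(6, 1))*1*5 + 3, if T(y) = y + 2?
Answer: -1047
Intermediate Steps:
b(a, B) = 6 + a
T(y) = 2 + y
-15*T(b(6, 1))*1*5 + 3 = -15*(2 + (6 + 6))*1*5 + 3 = -15*(2 + 12)*1*5 + 3 = -15*14*1*5 + 3 = -210*5 + 3 = -15*70 + 3 = -1050 + 3 = -1047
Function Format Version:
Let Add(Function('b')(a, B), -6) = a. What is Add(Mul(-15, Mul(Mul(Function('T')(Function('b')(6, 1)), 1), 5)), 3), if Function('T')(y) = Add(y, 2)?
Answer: -1047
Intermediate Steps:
Function('b')(a, B) = Add(6, a)
Function('T')(y) = Add(2, y)
Add(Mul(-15, Mul(Mul(Function('T')(Function('b')(6, 1)), 1), 5)), 3) = Add(Mul(-15, Mul(Mul(Add(2, Add(6, 6)), 1), 5)), 3) = Add(Mul(-15, Mul(Mul(Add(2, 12), 1), 5)), 3) = Add(Mul(-15, Mul(Mul(14, 1), 5)), 3) = Add(Mul(-15, Mul(14, 5)), 3) = Add(Mul(-15, 70), 3) = Add(-1050, 3) = -1047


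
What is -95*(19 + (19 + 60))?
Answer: -9310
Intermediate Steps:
-95*(19 + (19 + 60)) = -95*(19 + 79) = -95*98 = -9310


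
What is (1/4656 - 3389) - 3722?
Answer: -33108815/4656 ≈ -7111.0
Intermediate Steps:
(1/4656 - 3389) - 3722 = -15779183/4656 - 3722 = -33108815/4656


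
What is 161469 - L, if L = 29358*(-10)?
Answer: 455049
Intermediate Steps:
L = -293580
161469 - L = 161469 - 1*(-293580) = 161469 + 293580 = 455049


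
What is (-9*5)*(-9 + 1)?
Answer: 360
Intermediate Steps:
(-9*5)*(-9 + 1) = -45*(-8) = 360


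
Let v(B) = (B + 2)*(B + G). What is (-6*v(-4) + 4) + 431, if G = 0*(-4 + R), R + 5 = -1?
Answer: 387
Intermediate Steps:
R = -6 (R = -5 - 1 = -6)
G = 0 (G = 0*(-4 - 6) = 0*(-10) = 0)
v(B) = B*(2 + B) (v(B) = (B + 2)*(B + 0) = (2 + B)*B = B*(2 + B))
(-6*v(-4) + 4) + 431 = (-(-24)*(2 - 4) + 4) + 431 = (-(-24)*(-2) + 4) + 431 = (-6*8 + 4) + 431 = (-48 + 4) + 431 = -44 + 431 = 387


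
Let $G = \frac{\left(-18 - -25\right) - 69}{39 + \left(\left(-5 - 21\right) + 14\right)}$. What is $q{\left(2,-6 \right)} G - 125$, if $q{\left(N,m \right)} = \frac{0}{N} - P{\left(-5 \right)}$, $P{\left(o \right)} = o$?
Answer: $- \frac{3685}{27} \approx -136.48$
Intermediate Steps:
$q{\left(N,m \right)} = 5$ ($q{\left(N,m \right)} = \frac{0}{N} - -5 = 0 + 5 = 5$)
$G = - \frac{62}{27}$ ($G = \frac{\left(-18 + 25\right) - 69}{39 + \left(-26 + 14\right)} = \frac{7 - 69}{39 - 12} = - \frac{62}{27} \approx -2.2963$)
$q{\left(2,-6 \right)} G - 125 = 5 \left(- \frac{62}{27}\right) - 125 = - \frac{310}{27} - 125 = - \frac{3685}{27}$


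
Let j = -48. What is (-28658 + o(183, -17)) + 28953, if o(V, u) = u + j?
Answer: 230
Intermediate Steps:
o(V, u) = -48 + u (o(V, u) = u - 48 = -48 + u)
(-28658 + o(183, -17)) + 28953 = (-28658 + (-48 - 17)) + 28953 = (-28658 - 65) + 28953 = -28723 + 28953 = 230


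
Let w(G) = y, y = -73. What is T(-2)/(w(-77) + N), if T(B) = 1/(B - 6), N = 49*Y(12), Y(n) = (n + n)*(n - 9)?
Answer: -1/27640 ≈ -3.6179e-5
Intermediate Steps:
w(G) = -73
Y(n) = 2*n*(-9 + n) (Y(n) = (2*n)*(-9 + n) = 2*n*(-9 + n))
N = 3528 (N = 49*(2*12*(-9 + 12)) = 49*(2*12*3) = 49*72 = 3528)
T(B) = 1/(-6 + B)
T(-2)/(w(-77) + N) = 1/((-73 + 3528)*(-6 - 2)) = 1/(3455*(-8)) = (1/3455)*(-1/8) = -1/27640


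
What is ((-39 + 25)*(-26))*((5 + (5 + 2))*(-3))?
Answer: -13104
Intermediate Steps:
((-39 + 25)*(-26))*((5 + (5 + 2))*(-3)) = (-14*(-26))*((5 + 7)*(-3)) = 364*(12*(-3)) = 364*(-36) = -13104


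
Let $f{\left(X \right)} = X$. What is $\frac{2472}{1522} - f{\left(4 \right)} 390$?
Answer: $- \frac{1185924}{761} \approx -1558.4$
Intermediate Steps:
$\frac{2472}{1522} - f{\left(4 \right)} 390 = \frac{2472}{1522} - 4 \cdot 390 = 2472 \cdot \frac{1}{1522} - 1560 = \frac{1236}{761} - 1560 = - \frac{1185924}{761}$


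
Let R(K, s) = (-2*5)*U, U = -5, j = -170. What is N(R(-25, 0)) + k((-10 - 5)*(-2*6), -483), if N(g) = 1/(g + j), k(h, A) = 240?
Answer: 28799/120 ≈ 239.99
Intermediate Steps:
R(K, s) = 50 (R(K, s) = -2*5*(-5) = -10*(-5) = 50)
N(g) = 1/(-170 + g) (N(g) = 1/(g - 170) = 1/(-170 + g))
N(R(-25, 0)) + k((-10 - 5)*(-2*6), -483) = 1/(-170 + 50) + 240 = 1/(-120) + 240 = -1/120 + 240 = 28799/120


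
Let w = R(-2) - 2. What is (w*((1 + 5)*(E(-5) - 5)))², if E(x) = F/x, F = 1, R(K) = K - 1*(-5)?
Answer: 24336/25 ≈ 973.44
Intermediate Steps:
R(K) = 5 + K (R(K) = K + 5 = 5 + K)
E(x) = 1/x
w = 1 (w = (5 - 2) - 2 = 3 - 2 = 1)
(w*((1 + 5)*(E(-5) - 5)))² = (1*((1 + 5)*(1/(-5) - 5)))² = (1*(6*(-⅕ - 5)))² = (1*(6*(-26/5)))² = (1*(-156/5))² = (-156/5)² = 24336/25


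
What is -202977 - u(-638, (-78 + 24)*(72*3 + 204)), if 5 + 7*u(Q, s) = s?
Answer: -1398154/7 ≈ -1.9974e+5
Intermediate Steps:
u(Q, s) = -5/7 + s/7
-202977 - u(-638, (-78 + 24)*(72*3 + 204)) = -202977 - (-5/7 + ((-78 + 24)*(72*3 + 204))/7) = -202977 - (-5/7 + (-54*(216 + 204))/7) = -202977 - (-5/7 + (-54*420)/7) = -202977 - (-5/7 + (1/7)*(-22680)) = -202977 - (-5/7 - 3240) = -202977 - 1*(-22685/7) = -202977 + 22685/7 = -1398154/7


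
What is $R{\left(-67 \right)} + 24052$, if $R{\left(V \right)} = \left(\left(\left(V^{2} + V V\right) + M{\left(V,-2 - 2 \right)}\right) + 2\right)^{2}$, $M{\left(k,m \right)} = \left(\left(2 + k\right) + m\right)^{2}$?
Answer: $188839133$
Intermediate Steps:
$M{\left(k,m \right)} = \left(2 + k + m\right)^{2}$
$R{\left(V \right)} = \left(2 + \left(-2 + V\right)^{2} + 2 V^{2}\right)^{2}$ ($R{\left(V \right)} = \left(\left(\left(V^{2} + V V\right) + \left(2 + V - 4\right)^{2}\right) + 2\right)^{2} = \left(\left(\left(V^{2} + V^{2}\right) + \left(2 + V - 4\right)^{2}\right) + 2\right)^{2} = \left(\left(2 V^{2} + \left(2 + V - 4\right)^{2}\right) + 2\right)^{2} = \left(\left(2 V^{2} + \left(-2 + V\right)^{2}\right) + 2\right)^{2} = \left(\left(\left(-2 + V\right)^{2} + 2 V^{2}\right) + 2\right)^{2} = \left(2 + \left(-2 + V\right)^{2} + 2 V^{2}\right)^{2}$)
$R{\left(-67 \right)} + 24052 = \left(2 + \left(-2 - 67\right)^{2} + 2 \left(-67\right)^{2}\right)^{2} + 24052 = \left(2 + \left(-69\right)^{2} + 2 \cdot 4489\right)^{2} + 24052 = \left(2 + 4761 + 8978\right)^{2} + 24052 = 13741^{2} + 24052 = 188815081 + 24052 = 188839133$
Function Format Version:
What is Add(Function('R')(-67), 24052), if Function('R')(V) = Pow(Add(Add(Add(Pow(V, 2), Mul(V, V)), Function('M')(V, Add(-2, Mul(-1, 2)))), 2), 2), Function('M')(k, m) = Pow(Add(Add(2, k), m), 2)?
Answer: 188839133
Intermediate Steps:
Function('M')(k, m) = Pow(Add(2, k, m), 2)
Function('R')(V) = Pow(Add(2, Pow(Add(-2, V), 2), Mul(2, Pow(V, 2))), 2) (Function('R')(V) = Pow(Add(Add(Add(Pow(V, 2), Mul(V, V)), Pow(Add(2, V, Add(-2, Mul(-1, 2))), 2)), 2), 2) = Pow(Add(Add(Add(Pow(V, 2), Pow(V, 2)), Pow(Add(2, V, Add(-2, -2)), 2)), 2), 2) = Pow(Add(Add(Mul(2, Pow(V, 2)), Pow(Add(2, V, -4), 2)), 2), 2) = Pow(Add(Add(Mul(2, Pow(V, 2)), Pow(Add(-2, V), 2)), 2), 2) = Pow(Add(Add(Pow(Add(-2, V), 2), Mul(2, Pow(V, 2))), 2), 2) = Pow(Add(2, Pow(Add(-2, V), 2), Mul(2, Pow(V, 2))), 2))
Add(Function('R')(-67), 24052) = Add(Pow(Add(2, Pow(Add(-2, -67), 2), Mul(2, Pow(-67, 2))), 2), 24052) = Add(Pow(Add(2, Pow(-69, 2), Mul(2, 4489)), 2), 24052) = Add(Pow(Add(2, 4761, 8978), 2), 24052) = Add(Pow(13741, 2), 24052) = Add(188815081, 24052) = 188839133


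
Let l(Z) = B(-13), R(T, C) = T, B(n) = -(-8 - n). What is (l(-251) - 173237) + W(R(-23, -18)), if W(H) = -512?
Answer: -173754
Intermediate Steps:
B(n) = 8 + n
l(Z) = -5 (l(Z) = 8 - 13 = -5)
(l(-251) - 173237) + W(R(-23, -18)) = (-5 - 173237) - 512 = -173242 - 512 = -173754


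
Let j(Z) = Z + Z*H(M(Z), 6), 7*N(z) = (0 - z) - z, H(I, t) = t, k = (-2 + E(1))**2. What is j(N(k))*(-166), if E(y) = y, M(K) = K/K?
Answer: 332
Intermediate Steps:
M(K) = 1
k = 1 (k = (-2 + 1)**2 = (-1)**2 = 1)
N(z) = -2*z/7 (N(z) = ((0 - z) - z)/7 = (-z - z)/7 = (-2*z)/7 = -2*z/7)
j(Z) = 7*Z (j(Z) = Z + Z*6 = Z + 6*Z = 7*Z)
j(N(k))*(-166) = (7*(-2/7*1))*(-166) = (7*(-2/7))*(-166) = -2*(-166) = 332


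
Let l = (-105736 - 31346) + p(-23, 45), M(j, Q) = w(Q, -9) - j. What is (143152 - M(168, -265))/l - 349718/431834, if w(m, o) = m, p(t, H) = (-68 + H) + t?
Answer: -54980507397/29608266376 ≈ -1.8569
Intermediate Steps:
p(t, H) = -68 + H + t
M(j, Q) = Q - j
l = -137128 (l = (-105736 - 31346) + (-68 + 45 - 23) = -137082 - 46 = -137128)
(143152 - M(168, -265))/l - 349718/431834 = (143152 - (-265 - 1*168))/(-137128) - 349718/431834 = (143152 - (-265 - 168))*(-1/137128) - 349718*1/431834 = (143152 - 1*(-433))*(-1/137128) - 174859/215917 = (143152 + 433)*(-1/137128) - 174859/215917 = 143585*(-1/137128) - 174859/215917 = -143585/137128 - 174859/215917 = -54980507397/29608266376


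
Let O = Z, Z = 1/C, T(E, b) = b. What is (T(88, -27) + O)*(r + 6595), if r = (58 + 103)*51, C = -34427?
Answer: -13762621180/34427 ≈ -3.9976e+5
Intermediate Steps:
Z = -1/34427 (Z = 1/(-34427) = -1/34427 ≈ -2.9047e-5)
r = 8211 (r = 161*51 = 8211)
O = -1/34427 ≈ -2.9047e-5
(T(88, -27) + O)*(r + 6595) = (-27 - 1/34427)*(8211 + 6595) = -929530/34427*14806 = -13762621180/34427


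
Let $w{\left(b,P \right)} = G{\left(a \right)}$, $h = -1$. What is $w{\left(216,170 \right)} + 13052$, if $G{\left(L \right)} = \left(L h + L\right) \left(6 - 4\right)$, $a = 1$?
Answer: $13052$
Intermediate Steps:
$G{\left(L \right)} = 0$ ($G{\left(L \right)} = \left(L \left(-1\right) + L\right) \left(6 - 4\right) = \left(- L + L\right) 2 = 0 \cdot 2 = 0$)
$w{\left(b,P \right)} = 0$
$w{\left(216,170 \right)} + 13052 = 0 + 13052 = 13052$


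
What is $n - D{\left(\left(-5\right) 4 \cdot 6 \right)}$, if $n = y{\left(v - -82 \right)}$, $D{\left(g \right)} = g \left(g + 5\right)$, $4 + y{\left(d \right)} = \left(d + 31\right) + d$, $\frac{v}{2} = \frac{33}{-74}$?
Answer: $- \frac{503599}{37} \approx -13611.0$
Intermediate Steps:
$v = - \frac{33}{37}$ ($v = 2 \frac{33}{-74} = 2 \cdot 33 \left(- \frac{1}{74}\right) = 2 \left(- \frac{33}{74}\right) = - \frac{33}{37} \approx -0.89189$)
$y{\left(d \right)} = 27 + 2 d$ ($y{\left(d \right)} = -4 + \left(\left(d + 31\right) + d\right) = -4 + \left(\left(31 + d\right) + d\right) = -4 + \left(31 + 2 d\right) = 27 + 2 d$)
$D{\left(g \right)} = g \left(5 + g\right)$
$n = \frac{7001}{37}$ ($n = 27 + 2 \left(- \frac{33}{37} - -82\right) = 27 + 2 \left(- \frac{33}{37} + 82\right) = 27 + 2 \cdot \frac{3001}{37} = 27 + \frac{6002}{37} = \frac{7001}{37} \approx 189.22$)
$n - D{\left(\left(-5\right) 4 \cdot 6 \right)} = \frac{7001}{37} - \left(-5\right) 4 \cdot 6 \left(5 + \left(-5\right) 4 \cdot 6\right) = \frac{7001}{37} - \left(-20\right) 6 \left(5 - 120\right) = \frac{7001}{37} - - 120 \left(5 - 120\right) = \frac{7001}{37} - \left(-120\right) \left(-115\right) = \frac{7001}{37} - 13800 = - \frac{503599}{37}$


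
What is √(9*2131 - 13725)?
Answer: 3*√606 ≈ 73.851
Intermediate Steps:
√(9*2131 - 13725) = √(19179 - 13725) = √5454 = 3*√606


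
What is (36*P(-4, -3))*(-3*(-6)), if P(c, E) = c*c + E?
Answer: 8424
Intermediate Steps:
P(c, E) = E + c² (P(c, E) = c² + E = E + c²)
(36*P(-4, -3))*(-3*(-6)) = (36*(-3 + (-4)²))*(-3*(-6)) = (36*(-3 + 16))*18 = (36*13)*18 = 468*18 = 8424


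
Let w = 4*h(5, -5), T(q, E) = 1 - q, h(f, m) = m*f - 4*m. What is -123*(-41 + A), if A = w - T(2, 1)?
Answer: 7380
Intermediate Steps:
h(f, m) = -4*m + f*m (h(f, m) = f*m - 4*m = -4*m + f*m)
w = -20 (w = 4*(-5*(-4 + 5)) = 4*(-5*1) = 4*(-5) = -20)
A = -19 (A = -20 - (1 - 1*2) = -20 - (1 - 2) = -20 - 1*(-1) = -20 + 1 = -19)
-123*(-41 + A) = -123*(-41 - 19) = -123*(-60) = 7380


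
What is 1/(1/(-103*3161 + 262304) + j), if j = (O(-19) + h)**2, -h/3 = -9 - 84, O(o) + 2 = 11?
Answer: 63279/5248613375 ≈ 1.2056e-5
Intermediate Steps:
O(o) = 9 (O(o) = -2 + 11 = 9)
h = 279 (h = -3*(-9 - 84) = -3*(-93) = 279)
j = 82944 (j = (9 + 279)**2 = 288**2 = 82944)
1/(1/(-103*3161 + 262304) + j) = 1/(1/(-103*3161 + 262304) + 82944) = 1/(1/(-325583 + 262304) + 82944) = 1/(1/(-63279) + 82944) = 1/(-1/63279 + 82944) = 1/(5248613375/63279) = 63279/5248613375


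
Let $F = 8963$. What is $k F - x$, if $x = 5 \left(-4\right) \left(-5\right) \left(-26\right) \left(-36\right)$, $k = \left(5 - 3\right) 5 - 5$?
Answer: $-48785$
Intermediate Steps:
$k = 5$ ($k = \left(5 - 3\right) 5 - 5 = 2 \cdot 5 - 5 = 10 - 5 = 5$)
$x = 93600$ ($x = \left(-20\right) \left(-5\right) \left(-26\right) \left(-36\right) = 100 \left(-26\right) \left(-36\right) = \left(-2600\right) \left(-36\right) = 93600$)
$k F - x = 5 \cdot 8963 - 93600 = 44815 - 93600 = -48785$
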